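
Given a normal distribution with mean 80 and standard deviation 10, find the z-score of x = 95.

1.5

Step 1: Recall the z-score formula: z = (x - mu) / sigma
Step 2: Substitute values: z = (95 - 80) / 10
Step 3: z = 15 / 10 = 1.5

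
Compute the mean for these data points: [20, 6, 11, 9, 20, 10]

12.6667

Step 1: Sum all values: 20 + 6 + 11 + 9 + 20 + 10 = 76
Step 2: Count the number of values: n = 6
Step 3: Mean = sum / n = 76 / 6 = 12.6667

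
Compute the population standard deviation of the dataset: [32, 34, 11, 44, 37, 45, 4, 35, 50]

14.5229

Step 1: Compute the mean: 32.4444
Step 2: Sum of squared deviations from the mean: 1898.2222
Step 3: Population variance = 1898.2222 / 9 = 210.9136
Step 4: Standard deviation = sqrt(210.9136) = 14.5229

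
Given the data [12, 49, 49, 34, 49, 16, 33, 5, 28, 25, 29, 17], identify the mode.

49

Step 1: Count the frequency of each value:
  5: appears 1 time(s)
  12: appears 1 time(s)
  16: appears 1 time(s)
  17: appears 1 time(s)
  25: appears 1 time(s)
  28: appears 1 time(s)
  29: appears 1 time(s)
  33: appears 1 time(s)
  34: appears 1 time(s)
  49: appears 3 time(s)
Step 2: The value 49 appears most frequently (3 times).
Step 3: Mode = 49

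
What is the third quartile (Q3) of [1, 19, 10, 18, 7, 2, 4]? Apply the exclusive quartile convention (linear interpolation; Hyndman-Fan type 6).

18

Step 1: Sort the data: [1, 2, 4, 7, 10, 18, 19]
Step 2: n = 7
Step 3: Using the exclusive quartile method:
  Q1 = 2
  Q2 (median) = 7
  Q3 = 18
  IQR = Q3 - Q1 = 18 - 2 = 16
Step 4: Q3 = 18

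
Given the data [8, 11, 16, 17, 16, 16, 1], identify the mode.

16

Step 1: Count the frequency of each value:
  1: appears 1 time(s)
  8: appears 1 time(s)
  11: appears 1 time(s)
  16: appears 3 time(s)
  17: appears 1 time(s)
Step 2: The value 16 appears most frequently (3 times).
Step 3: Mode = 16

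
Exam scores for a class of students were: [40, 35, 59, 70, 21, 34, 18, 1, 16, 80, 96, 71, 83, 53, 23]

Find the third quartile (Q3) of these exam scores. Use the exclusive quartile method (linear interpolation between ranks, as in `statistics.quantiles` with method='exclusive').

71

Step 1: Sort the data: [1, 16, 18, 21, 23, 34, 35, 40, 53, 59, 70, 71, 80, 83, 96]
Step 2: n = 15
Step 3: Using the exclusive quartile method:
  Q1 = 21
  Q2 (median) = 40
  Q3 = 71
  IQR = Q3 - Q1 = 71 - 21 = 50
Step 4: Q3 = 71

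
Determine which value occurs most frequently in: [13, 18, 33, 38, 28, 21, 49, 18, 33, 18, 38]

18

Step 1: Count the frequency of each value:
  13: appears 1 time(s)
  18: appears 3 time(s)
  21: appears 1 time(s)
  28: appears 1 time(s)
  33: appears 2 time(s)
  38: appears 2 time(s)
  49: appears 1 time(s)
Step 2: The value 18 appears most frequently (3 times).
Step 3: Mode = 18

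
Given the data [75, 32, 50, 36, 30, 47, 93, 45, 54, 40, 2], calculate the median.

45

Step 1: Sort the data in ascending order: [2, 30, 32, 36, 40, 45, 47, 50, 54, 75, 93]
Step 2: The number of values is n = 11.
Step 3: Since n is odd, the median is the middle value at position 6: 45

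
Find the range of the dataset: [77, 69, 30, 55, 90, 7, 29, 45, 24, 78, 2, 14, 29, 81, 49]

88

Step 1: Identify the maximum value: max = 90
Step 2: Identify the minimum value: min = 2
Step 3: Range = max - min = 90 - 2 = 88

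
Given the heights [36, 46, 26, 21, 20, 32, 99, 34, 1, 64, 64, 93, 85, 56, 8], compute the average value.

45.6667

Step 1: Sum all values: 36 + 46 + 26 + 21 + 20 + 32 + 99 + 34 + 1 + 64 + 64 + 93 + 85 + 56 + 8 = 685
Step 2: Count the number of values: n = 15
Step 3: Mean = sum / n = 685 / 15 = 45.6667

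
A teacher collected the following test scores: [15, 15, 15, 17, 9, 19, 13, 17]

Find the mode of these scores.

15

Step 1: Count the frequency of each value:
  9: appears 1 time(s)
  13: appears 1 time(s)
  15: appears 3 time(s)
  17: appears 2 time(s)
  19: appears 1 time(s)
Step 2: The value 15 appears most frequently (3 times).
Step 3: Mode = 15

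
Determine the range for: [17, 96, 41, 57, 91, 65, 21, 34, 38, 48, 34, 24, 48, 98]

81

Step 1: Identify the maximum value: max = 98
Step 2: Identify the minimum value: min = 17
Step 3: Range = max - min = 98 - 17 = 81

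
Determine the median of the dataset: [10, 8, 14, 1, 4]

8

Step 1: Sort the data in ascending order: [1, 4, 8, 10, 14]
Step 2: The number of values is n = 5.
Step 3: Since n is odd, the median is the middle value at position 3: 8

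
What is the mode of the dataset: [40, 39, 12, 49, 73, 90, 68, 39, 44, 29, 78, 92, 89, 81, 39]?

39

Step 1: Count the frequency of each value:
  12: appears 1 time(s)
  29: appears 1 time(s)
  39: appears 3 time(s)
  40: appears 1 time(s)
  44: appears 1 time(s)
  49: appears 1 time(s)
  68: appears 1 time(s)
  73: appears 1 time(s)
  78: appears 1 time(s)
  81: appears 1 time(s)
  89: appears 1 time(s)
  90: appears 1 time(s)
  92: appears 1 time(s)
Step 2: The value 39 appears most frequently (3 times).
Step 3: Mode = 39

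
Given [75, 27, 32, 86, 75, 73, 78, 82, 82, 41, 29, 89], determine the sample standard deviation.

24.1641

Step 1: Compute the mean: 64.0833
Step 2: Sum of squared deviations from the mean: 6422.9167
Step 3: Sample variance = 6422.9167 / 11 = 583.9015
Step 4: Standard deviation = sqrt(583.9015) = 24.1641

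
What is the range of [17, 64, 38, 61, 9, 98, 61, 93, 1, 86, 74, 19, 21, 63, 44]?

97

Step 1: Identify the maximum value: max = 98
Step 2: Identify the minimum value: min = 1
Step 3: Range = max - min = 98 - 1 = 97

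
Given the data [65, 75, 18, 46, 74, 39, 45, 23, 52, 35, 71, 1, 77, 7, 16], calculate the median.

45

Step 1: Sort the data in ascending order: [1, 7, 16, 18, 23, 35, 39, 45, 46, 52, 65, 71, 74, 75, 77]
Step 2: The number of values is n = 15.
Step 3: Since n is odd, the median is the middle value at position 8: 45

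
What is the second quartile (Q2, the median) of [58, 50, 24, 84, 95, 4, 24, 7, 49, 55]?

49.5

Step 1: Sort the data: [4, 7, 24, 24, 49, 50, 55, 58, 84, 95]
Step 2: n = 10
Step 3: Q2 is the median. Since n is even, it is the average of the values at positions 5 and 6:
  Q2 = (49 + 50) / 2 = 49.5
Step 4: Q2 = 49.5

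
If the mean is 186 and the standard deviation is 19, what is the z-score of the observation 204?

0.9474

Step 1: Recall the z-score formula: z = (x - mu) / sigma
Step 2: Substitute values: z = (204 - 186) / 19
Step 3: z = 18 / 19 = 0.9474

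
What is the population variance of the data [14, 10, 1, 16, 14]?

28.8

Step 1: Compute the mean: (14 + 10 + 1 + 16 + 14) / 5 = 11
Step 2: Compute squared deviations from the mean:
  (14 - 11)^2 = 9
  (10 - 11)^2 = 1
  (1 - 11)^2 = 100
  (16 - 11)^2 = 25
  (14 - 11)^2 = 9
Step 3: Sum of squared deviations = 144
Step 4: Population variance = 144 / 5 = 28.8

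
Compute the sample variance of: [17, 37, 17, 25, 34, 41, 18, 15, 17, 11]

109.5111

Step 1: Compute the mean: (17 + 37 + 17 + 25 + 34 + 41 + 18 + 15 + 17 + 11) / 10 = 23.2
Step 2: Compute squared deviations from the mean:
  (17 - 23.2)^2 = 38.44
  (37 - 23.2)^2 = 190.44
  (17 - 23.2)^2 = 38.44
  (25 - 23.2)^2 = 3.24
  (34 - 23.2)^2 = 116.64
  (41 - 23.2)^2 = 316.84
  (18 - 23.2)^2 = 27.04
  (15 - 23.2)^2 = 67.24
  (17 - 23.2)^2 = 38.44
  (11 - 23.2)^2 = 148.84
Step 3: Sum of squared deviations = 985.6
Step 4: Sample variance = 985.6 / 9 = 109.5111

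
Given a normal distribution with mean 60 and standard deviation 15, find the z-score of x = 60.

0

Step 1: Recall the z-score formula: z = (x - mu) / sigma
Step 2: Substitute values: z = (60 - 60) / 15
Step 3: z = 0 / 15 = 0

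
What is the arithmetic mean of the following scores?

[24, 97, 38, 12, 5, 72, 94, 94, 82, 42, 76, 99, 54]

60.6923

Step 1: Sum all values: 24 + 97 + 38 + 12 + 5 + 72 + 94 + 94 + 82 + 42 + 76 + 99 + 54 = 789
Step 2: Count the number of values: n = 13
Step 3: Mean = sum / n = 789 / 13 = 60.6923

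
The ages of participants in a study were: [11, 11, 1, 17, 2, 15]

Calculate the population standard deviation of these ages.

6.0484

Step 1: Compute the mean: 9.5
Step 2: Sum of squared deviations from the mean: 219.5
Step 3: Population variance = 219.5 / 6 = 36.5833
Step 4: Standard deviation = sqrt(36.5833) = 6.0484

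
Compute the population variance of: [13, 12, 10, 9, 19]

12.24

Step 1: Compute the mean: (13 + 12 + 10 + 9 + 19) / 5 = 12.6
Step 2: Compute squared deviations from the mean:
  (13 - 12.6)^2 = 0.16
  (12 - 12.6)^2 = 0.36
  (10 - 12.6)^2 = 6.76
  (9 - 12.6)^2 = 12.96
  (19 - 12.6)^2 = 40.96
Step 3: Sum of squared deviations = 61.2
Step 4: Population variance = 61.2 / 5 = 12.24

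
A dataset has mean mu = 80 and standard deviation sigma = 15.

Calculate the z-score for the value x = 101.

1.4

Step 1: Recall the z-score formula: z = (x - mu) / sigma
Step 2: Substitute values: z = (101 - 80) / 15
Step 3: z = 21 / 15 = 1.4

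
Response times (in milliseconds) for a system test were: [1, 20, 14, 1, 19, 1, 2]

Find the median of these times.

2

Step 1: Sort the data in ascending order: [1, 1, 1, 2, 14, 19, 20]
Step 2: The number of values is n = 7.
Step 3: Since n is odd, the median is the middle value at position 4: 2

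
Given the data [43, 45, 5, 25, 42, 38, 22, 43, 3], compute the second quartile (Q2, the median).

38

Step 1: Sort the data: [3, 5, 22, 25, 38, 42, 43, 43, 45]
Step 2: n = 9
Step 3: Q2 is the median. Since n is odd, it is the middle value at position 5: 38
Step 4: Q2 = 38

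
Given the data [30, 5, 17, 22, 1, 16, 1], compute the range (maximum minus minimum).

29

Step 1: Identify the maximum value: max = 30
Step 2: Identify the minimum value: min = 1
Step 3: Range = max - min = 30 - 1 = 29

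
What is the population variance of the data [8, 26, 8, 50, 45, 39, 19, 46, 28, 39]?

214.56

Step 1: Compute the mean: (8 + 26 + 8 + 50 + 45 + 39 + 19 + 46 + 28 + 39) / 10 = 30.8
Step 2: Compute squared deviations from the mean:
  (8 - 30.8)^2 = 519.84
  (26 - 30.8)^2 = 23.04
  (8 - 30.8)^2 = 519.84
  (50 - 30.8)^2 = 368.64
  (45 - 30.8)^2 = 201.64
  (39 - 30.8)^2 = 67.24
  (19 - 30.8)^2 = 139.24
  (46 - 30.8)^2 = 231.04
  (28 - 30.8)^2 = 7.84
  (39 - 30.8)^2 = 67.24
Step 3: Sum of squared deviations = 2145.6
Step 4: Population variance = 2145.6 / 10 = 214.56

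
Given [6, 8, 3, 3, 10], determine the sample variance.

9.5

Step 1: Compute the mean: (6 + 8 + 3 + 3 + 10) / 5 = 6
Step 2: Compute squared deviations from the mean:
  (6 - 6)^2 = 0
  (8 - 6)^2 = 4
  (3 - 6)^2 = 9
  (3 - 6)^2 = 9
  (10 - 6)^2 = 16
Step 3: Sum of squared deviations = 38
Step 4: Sample variance = 38 / 4 = 9.5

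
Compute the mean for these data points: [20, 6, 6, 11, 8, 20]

11.8333

Step 1: Sum all values: 20 + 6 + 6 + 11 + 8 + 20 = 71
Step 2: Count the number of values: n = 6
Step 3: Mean = sum / n = 71 / 6 = 11.8333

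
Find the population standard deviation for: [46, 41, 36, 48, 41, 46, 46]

3.9227

Step 1: Compute the mean: 43.4286
Step 2: Sum of squared deviations from the mean: 107.7143
Step 3: Population variance = 107.7143 / 7 = 15.3878
Step 4: Standard deviation = sqrt(15.3878) = 3.9227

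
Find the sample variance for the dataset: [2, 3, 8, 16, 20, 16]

56.9667

Step 1: Compute the mean: (2 + 3 + 8 + 16 + 20 + 16) / 6 = 10.8333
Step 2: Compute squared deviations from the mean:
  (2 - 10.8333)^2 = 78.0278
  (3 - 10.8333)^2 = 61.3611
  (8 - 10.8333)^2 = 8.0278
  (16 - 10.8333)^2 = 26.6944
  (20 - 10.8333)^2 = 84.0278
  (16 - 10.8333)^2 = 26.6944
Step 3: Sum of squared deviations = 284.8333
Step 4: Sample variance = 284.8333 / 5 = 56.9667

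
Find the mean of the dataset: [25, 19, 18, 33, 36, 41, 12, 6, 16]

22.8889

Step 1: Sum all values: 25 + 19 + 18 + 33 + 36 + 41 + 12 + 6 + 16 = 206
Step 2: Count the number of values: n = 9
Step 3: Mean = sum / n = 206 / 9 = 22.8889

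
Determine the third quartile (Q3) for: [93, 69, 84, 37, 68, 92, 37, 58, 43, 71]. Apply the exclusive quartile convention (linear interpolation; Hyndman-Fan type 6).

86

Step 1: Sort the data: [37, 37, 43, 58, 68, 69, 71, 84, 92, 93]
Step 2: n = 10
Step 3: Using the exclusive quartile method:
  Q1 = 41.5
  Q2 (median) = 68.5
  Q3 = 86
  IQR = Q3 - Q1 = 86 - 41.5 = 44.5
Step 4: Q3 = 86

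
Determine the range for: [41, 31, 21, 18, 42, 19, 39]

24

Step 1: Identify the maximum value: max = 42
Step 2: Identify the minimum value: min = 18
Step 3: Range = max - min = 42 - 18 = 24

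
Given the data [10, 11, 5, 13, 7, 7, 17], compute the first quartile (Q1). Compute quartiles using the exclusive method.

7

Step 1: Sort the data: [5, 7, 7, 10, 11, 13, 17]
Step 2: n = 7
Step 3: Using the exclusive quartile method:
  Q1 = 7
  Q2 (median) = 10
  Q3 = 13
  IQR = Q3 - Q1 = 13 - 7 = 6
Step 4: Q1 = 7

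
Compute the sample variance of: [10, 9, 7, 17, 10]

14.3

Step 1: Compute the mean: (10 + 9 + 7 + 17 + 10) / 5 = 10.6
Step 2: Compute squared deviations from the mean:
  (10 - 10.6)^2 = 0.36
  (9 - 10.6)^2 = 2.56
  (7 - 10.6)^2 = 12.96
  (17 - 10.6)^2 = 40.96
  (10 - 10.6)^2 = 0.36
Step 3: Sum of squared deviations = 57.2
Step 4: Sample variance = 57.2 / 4 = 14.3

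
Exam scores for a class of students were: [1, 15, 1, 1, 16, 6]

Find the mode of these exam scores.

1

Step 1: Count the frequency of each value:
  1: appears 3 time(s)
  6: appears 1 time(s)
  15: appears 1 time(s)
  16: appears 1 time(s)
Step 2: The value 1 appears most frequently (3 times).
Step 3: Mode = 1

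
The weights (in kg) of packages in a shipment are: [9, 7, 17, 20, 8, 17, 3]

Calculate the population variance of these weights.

34.8163

Step 1: Compute the mean: (9 + 7 + 17 + 20 + 8 + 17 + 3) / 7 = 11.5714
Step 2: Compute squared deviations from the mean:
  (9 - 11.5714)^2 = 6.6122
  (7 - 11.5714)^2 = 20.898
  (17 - 11.5714)^2 = 29.4694
  (20 - 11.5714)^2 = 71.0408
  (8 - 11.5714)^2 = 12.7551
  (17 - 11.5714)^2 = 29.4694
  (3 - 11.5714)^2 = 73.4694
Step 3: Sum of squared deviations = 243.7143
Step 4: Population variance = 243.7143 / 7 = 34.8163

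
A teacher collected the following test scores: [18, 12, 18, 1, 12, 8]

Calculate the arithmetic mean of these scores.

11.5

Step 1: Sum all values: 18 + 12 + 18 + 1 + 12 + 8 = 69
Step 2: Count the number of values: n = 6
Step 3: Mean = sum / n = 69 / 6 = 11.5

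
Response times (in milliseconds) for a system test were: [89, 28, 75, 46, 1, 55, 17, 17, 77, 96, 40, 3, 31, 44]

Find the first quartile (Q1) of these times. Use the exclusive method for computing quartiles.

17

Step 1: Sort the data: [1, 3, 17, 17, 28, 31, 40, 44, 46, 55, 75, 77, 89, 96]
Step 2: n = 14
Step 3: Using the exclusive quartile method:
  Q1 = 17
  Q2 (median) = 42
  Q3 = 75.5
  IQR = Q3 - Q1 = 75.5 - 17 = 58.5
Step 4: Q1 = 17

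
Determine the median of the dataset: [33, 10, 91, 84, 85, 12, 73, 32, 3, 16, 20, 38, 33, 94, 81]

33

Step 1: Sort the data in ascending order: [3, 10, 12, 16, 20, 32, 33, 33, 38, 73, 81, 84, 85, 91, 94]
Step 2: The number of values is n = 15.
Step 3: Since n is odd, the median is the middle value at position 8: 33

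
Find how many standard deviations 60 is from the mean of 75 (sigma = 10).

-1.5

Step 1: Recall the z-score formula: z = (x - mu) / sigma
Step 2: Substitute values: z = (60 - 75) / 10
Step 3: z = -15 / 10 = -1.5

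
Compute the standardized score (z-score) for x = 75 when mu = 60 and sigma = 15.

1

Step 1: Recall the z-score formula: z = (x - mu) / sigma
Step 2: Substitute values: z = (75 - 60) / 15
Step 3: z = 15 / 15 = 1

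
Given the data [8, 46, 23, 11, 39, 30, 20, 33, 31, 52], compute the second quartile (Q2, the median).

30.5

Step 1: Sort the data: [8, 11, 20, 23, 30, 31, 33, 39, 46, 52]
Step 2: n = 10
Step 3: Q2 is the median. Since n is even, it is the average of the values at positions 5 and 6:
  Q2 = (30 + 31) / 2 = 30.5
Step 4: Q2 = 30.5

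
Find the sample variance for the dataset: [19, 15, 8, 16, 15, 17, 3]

32.2381

Step 1: Compute the mean: (19 + 15 + 8 + 16 + 15 + 17 + 3) / 7 = 13.2857
Step 2: Compute squared deviations from the mean:
  (19 - 13.2857)^2 = 32.6531
  (15 - 13.2857)^2 = 2.9388
  (8 - 13.2857)^2 = 27.9388
  (16 - 13.2857)^2 = 7.3673
  (15 - 13.2857)^2 = 2.9388
  (17 - 13.2857)^2 = 13.7959
  (3 - 13.2857)^2 = 105.7959
Step 3: Sum of squared deviations = 193.4286
Step 4: Sample variance = 193.4286 / 6 = 32.2381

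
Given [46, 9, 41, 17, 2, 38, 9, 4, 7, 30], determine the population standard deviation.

15.9377

Step 1: Compute the mean: 20.3
Step 2: Sum of squared deviations from the mean: 2540.1
Step 3: Population variance = 2540.1 / 10 = 254.01
Step 4: Standard deviation = sqrt(254.01) = 15.9377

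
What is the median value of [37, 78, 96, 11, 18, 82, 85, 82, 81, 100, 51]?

81

Step 1: Sort the data in ascending order: [11, 18, 37, 51, 78, 81, 82, 82, 85, 96, 100]
Step 2: The number of values is n = 11.
Step 3: Since n is odd, the median is the middle value at position 6: 81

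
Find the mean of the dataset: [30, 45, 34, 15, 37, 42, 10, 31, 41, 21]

30.6

Step 1: Sum all values: 30 + 45 + 34 + 15 + 37 + 42 + 10 + 31 + 41 + 21 = 306
Step 2: Count the number of values: n = 10
Step 3: Mean = sum / n = 306 / 10 = 30.6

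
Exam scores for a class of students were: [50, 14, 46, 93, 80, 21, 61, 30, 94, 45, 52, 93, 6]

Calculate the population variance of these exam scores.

852.213

Step 1: Compute the mean: (50 + 14 + 46 + 93 + 80 + 21 + 61 + 30 + 94 + 45 + 52 + 93 + 6) / 13 = 52.6923
Step 2: Compute squared deviations from the mean:
  (50 - 52.6923)^2 = 7.2485
  (14 - 52.6923)^2 = 1497.0947
  (46 - 52.6923)^2 = 44.787
  (93 - 52.6923)^2 = 1624.7101
  (80 - 52.6923)^2 = 745.7101
  (21 - 52.6923)^2 = 1004.4024
  (61 - 52.6923)^2 = 69.0178
  (30 - 52.6923)^2 = 514.9408
  (94 - 52.6923)^2 = 1706.3254
  (45 - 52.6923)^2 = 59.1716
  (52 - 52.6923)^2 = 0.4793
  (93 - 52.6923)^2 = 1624.7101
  (6 - 52.6923)^2 = 2180.1716
Step 3: Sum of squared deviations = 11078.7692
Step 4: Population variance = 11078.7692 / 13 = 852.213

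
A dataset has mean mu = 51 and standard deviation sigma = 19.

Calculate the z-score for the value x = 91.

2.1053

Step 1: Recall the z-score formula: z = (x - mu) / sigma
Step 2: Substitute values: z = (91 - 51) / 19
Step 3: z = 40 / 19 = 2.1053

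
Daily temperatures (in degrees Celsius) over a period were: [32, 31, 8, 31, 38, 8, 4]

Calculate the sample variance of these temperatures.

205.5714

Step 1: Compute the mean: (32 + 31 + 8 + 31 + 38 + 8 + 4) / 7 = 21.7143
Step 2: Compute squared deviations from the mean:
  (32 - 21.7143)^2 = 105.7959
  (31 - 21.7143)^2 = 86.2245
  (8 - 21.7143)^2 = 188.0816
  (31 - 21.7143)^2 = 86.2245
  (38 - 21.7143)^2 = 265.2245
  (8 - 21.7143)^2 = 188.0816
  (4 - 21.7143)^2 = 313.7959
Step 3: Sum of squared deviations = 1233.4286
Step 4: Sample variance = 1233.4286 / 6 = 205.5714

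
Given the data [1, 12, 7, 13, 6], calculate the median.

7

Step 1: Sort the data in ascending order: [1, 6, 7, 12, 13]
Step 2: The number of values is n = 5.
Step 3: Since n is odd, the median is the middle value at position 3: 7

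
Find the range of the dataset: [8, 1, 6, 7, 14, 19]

18

Step 1: Identify the maximum value: max = 19
Step 2: Identify the minimum value: min = 1
Step 3: Range = max - min = 19 - 1 = 18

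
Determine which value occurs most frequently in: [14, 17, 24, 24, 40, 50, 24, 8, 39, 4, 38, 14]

24

Step 1: Count the frequency of each value:
  4: appears 1 time(s)
  8: appears 1 time(s)
  14: appears 2 time(s)
  17: appears 1 time(s)
  24: appears 3 time(s)
  38: appears 1 time(s)
  39: appears 1 time(s)
  40: appears 1 time(s)
  50: appears 1 time(s)
Step 2: The value 24 appears most frequently (3 times).
Step 3: Mode = 24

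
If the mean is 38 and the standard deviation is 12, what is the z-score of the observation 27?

-0.9167

Step 1: Recall the z-score formula: z = (x - mu) / sigma
Step 2: Substitute values: z = (27 - 38) / 12
Step 3: z = -11 / 12 = -0.9167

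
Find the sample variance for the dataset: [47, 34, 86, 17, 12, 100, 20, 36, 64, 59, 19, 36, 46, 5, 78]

814.0667

Step 1: Compute the mean: (47 + 34 + 86 + 17 + 12 + 100 + 20 + 36 + 64 + 59 + 19 + 36 + 46 + 5 + 78) / 15 = 43.9333
Step 2: Compute squared deviations from the mean:
  (47 - 43.9333)^2 = 9.4044
  (34 - 43.9333)^2 = 98.6711
  (86 - 43.9333)^2 = 1769.6044
  (17 - 43.9333)^2 = 725.4044
  (12 - 43.9333)^2 = 1019.7378
  (100 - 43.9333)^2 = 3143.4711
  (20 - 43.9333)^2 = 572.8044
  (36 - 43.9333)^2 = 62.9378
  (64 - 43.9333)^2 = 402.6711
  (59 - 43.9333)^2 = 227.0044
  (19 - 43.9333)^2 = 621.6711
  (36 - 43.9333)^2 = 62.9378
  (46 - 43.9333)^2 = 4.2711
  (5 - 43.9333)^2 = 1515.8044
  (78 - 43.9333)^2 = 1160.5378
Step 3: Sum of squared deviations = 11396.9333
Step 4: Sample variance = 11396.9333 / 14 = 814.0667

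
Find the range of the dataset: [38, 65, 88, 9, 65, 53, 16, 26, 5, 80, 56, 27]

83

Step 1: Identify the maximum value: max = 88
Step 2: Identify the minimum value: min = 5
Step 3: Range = max - min = 88 - 5 = 83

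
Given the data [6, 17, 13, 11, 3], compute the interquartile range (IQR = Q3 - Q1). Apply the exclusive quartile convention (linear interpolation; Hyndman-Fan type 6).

10.5

Step 1: Sort the data: [3, 6, 11, 13, 17]
Step 2: n = 5
Step 3: Using the exclusive quartile method:
  Q1 = 4.5
  Q2 (median) = 11
  Q3 = 15
  IQR = Q3 - Q1 = 15 - 4.5 = 10.5
Step 4: IQR = 10.5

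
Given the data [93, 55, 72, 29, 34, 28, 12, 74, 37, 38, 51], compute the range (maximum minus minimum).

81

Step 1: Identify the maximum value: max = 93
Step 2: Identify the minimum value: min = 12
Step 3: Range = max - min = 93 - 12 = 81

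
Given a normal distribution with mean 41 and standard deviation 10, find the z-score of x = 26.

-1.5

Step 1: Recall the z-score formula: z = (x - mu) / sigma
Step 2: Substitute values: z = (26 - 41) / 10
Step 3: z = -15 / 10 = -1.5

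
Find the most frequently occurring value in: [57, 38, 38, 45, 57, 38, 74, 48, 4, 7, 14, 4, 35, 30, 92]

38

Step 1: Count the frequency of each value:
  4: appears 2 time(s)
  7: appears 1 time(s)
  14: appears 1 time(s)
  30: appears 1 time(s)
  35: appears 1 time(s)
  38: appears 3 time(s)
  45: appears 1 time(s)
  48: appears 1 time(s)
  57: appears 2 time(s)
  74: appears 1 time(s)
  92: appears 1 time(s)
Step 2: The value 38 appears most frequently (3 times).
Step 3: Mode = 38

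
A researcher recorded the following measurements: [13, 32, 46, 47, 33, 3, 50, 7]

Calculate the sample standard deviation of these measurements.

18.8788

Step 1: Compute the mean: 28.875
Step 2: Sum of squared deviations from the mean: 2494.875
Step 3: Sample variance = 2494.875 / 7 = 356.4107
Step 4: Standard deviation = sqrt(356.4107) = 18.8788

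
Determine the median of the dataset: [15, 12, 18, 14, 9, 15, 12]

14

Step 1: Sort the data in ascending order: [9, 12, 12, 14, 15, 15, 18]
Step 2: The number of values is n = 7.
Step 3: Since n is odd, the median is the middle value at position 4: 14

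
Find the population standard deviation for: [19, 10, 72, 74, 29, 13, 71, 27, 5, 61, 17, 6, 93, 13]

29.5338

Step 1: Compute the mean: 36.4286
Step 2: Sum of squared deviations from the mean: 12211.4286
Step 3: Population variance = 12211.4286 / 14 = 872.2449
Step 4: Standard deviation = sqrt(872.2449) = 29.5338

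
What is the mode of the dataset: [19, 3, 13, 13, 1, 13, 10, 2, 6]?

13

Step 1: Count the frequency of each value:
  1: appears 1 time(s)
  2: appears 1 time(s)
  3: appears 1 time(s)
  6: appears 1 time(s)
  10: appears 1 time(s)
  13: appears 3 time(s)
  19: appears 1 time(s)
Step 2: The value 13 appears most frequently (3 times).
Step 3: Mode = 13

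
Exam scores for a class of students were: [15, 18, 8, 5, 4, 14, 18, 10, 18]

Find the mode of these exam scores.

18

Step 1: Count the frequency of each value:
  4: appears 1 time(s)
  5: appears 1 time(s)
  8: appears 1 time(s)
  10: appears 1 time(s)
  14: appears 1 time(s)
  15: appears 1 time(s)
  18: appears 3 time(s)
Step 2: The value 18 appears most frequently (3 times).
Step 3: Mode = 18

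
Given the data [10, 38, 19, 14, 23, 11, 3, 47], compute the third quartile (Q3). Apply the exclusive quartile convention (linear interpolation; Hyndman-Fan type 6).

34.25

Step 1: Sort the data: [3, 10, 11, 14, 19, 23, 38, 47]
Step 2: n = 8
Step 3: Using the exclusive quartile method:
  Q1 = 10.25
  Q2 (median) = 16.5
  Q3 = 34.25
  IQR = Q3 - Q1 = 34.25 - 10.25 = 24
Step 4: Q3 = 34.25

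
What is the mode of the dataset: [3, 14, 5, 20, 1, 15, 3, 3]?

3

Step 1: Count the frequency of each value:
  1: appears 1 time(s)
  3: appears 3 time(s)
  5: appears 1 time(s)
  14: appears 1 time(s)
  15: appears 1 time(s)
  20: appears 1 time(s)
Step 2: The value 3 appears most frequently (3 times).
Step 3: Mode = 3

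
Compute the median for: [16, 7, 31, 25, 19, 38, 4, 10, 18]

18

Step 1: Sort the data in ascending order: [4, 7, 10, 16, 18, 19, 25, 31, 38]
Step 2: The number of values is n = 9.
Step 3: Since n is odd, the median is the middle value at position 5: 18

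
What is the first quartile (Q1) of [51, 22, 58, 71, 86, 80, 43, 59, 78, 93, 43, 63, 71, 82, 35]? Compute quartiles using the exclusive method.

43

Step 1: Sort the data: [22, 35, 43, 43, 51, 58, 59, 63, 71, 71, 78, 80, 82, 86, 93]
Step 2: n = 15
Step 3: Using the exclusive quartile method:
  Q1 = 43
  Q2 (median) = 63
  Q3 = 80
  IQR = Q3 - Q1 = 80 - 43 = 37
Step 4: Q1 = 43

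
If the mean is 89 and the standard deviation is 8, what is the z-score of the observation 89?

0

Step 1: Recall the z-score formula: z = (x - mu) / sigma
Step 2: Substitute values: z = (89 - 89) / 8
Step 3: z = 0 / 8 = 0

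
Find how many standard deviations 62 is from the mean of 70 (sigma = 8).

-1

Step 1: Recall the z-score formula: z = (x - mu) / sigma
Step 2: Substitute values: z = (62 - 70) / 8
Step 3: z = -8 / 8 = -1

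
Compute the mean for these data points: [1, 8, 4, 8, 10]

6.2

Step 1: Sum all values: 1 + 8 + 4 + 8 + 10 = 31
Step 2: Count the number of values: n = 5
Step 3: Mean = sum / n = 31 / 5 = 6.2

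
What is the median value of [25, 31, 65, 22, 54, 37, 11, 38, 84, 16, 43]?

37

Step 1: Sort the data in ascending order: [11, 16, 22, 25, 31, 37, 38, 43, 54, 65, 84]
Step 2: The number of values is n = 11.
Step 3: Since n is odd, the median is the middle value at position 6: 37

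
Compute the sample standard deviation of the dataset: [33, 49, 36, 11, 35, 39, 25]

11.9144

Step 1: Compute the mean: 32.5714
Step 2: Sum of squared deviations from the mean: 851.7143
Step 3: Sample variance = 851.7143 / 6 = 141.9524
Step 4: Standard deviation = sqrt(141.9524) = 11.9144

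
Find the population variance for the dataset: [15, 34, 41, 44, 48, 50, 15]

187.3469

Step 1: Compute the mean: (15 + 34 + 41 + 44 + 48 + 50 + 15) / 7 = 35.2857
Step 2: Compute squared deviations from the mean:
  (15 - 35.2857)^2 = 411.5102
  (34 - 35.2857)^2 = 1.6531
  (41 - 35.2857)^2 = 32.6531
  (44 - 35.2857)^2 = 75.9388
  (48 - 35.2857)^2 = 161.6531
  (50 - 35.2857)^2 = 216.5102
  (15 - 35.2857)^2 = 411.5102
Step 3: Sum of squared deviations = 1311.4286
Step 4: Population variance = 1311.4286 / 7 = 187.3469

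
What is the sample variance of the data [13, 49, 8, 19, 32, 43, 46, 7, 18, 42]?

272.0111

Step 1: Compute the mean: (13 + 49 + 8 + 19 + 32 + 43 + 46 + 7 + 18 + 42) / 10 = 27.7
Step 2: Compute squared deviations from the mean:
  (13 - 27.7)^2 = 216.09
  (49 - 27.7)^2 = 453.69
  (8 - 27.7)^2 = 388.09
  (19 - 27.7)^2 = 75.69
  (32 - 27.7)^2 = 18.49
  (43 - 27.7)^2 = 234.09
  (46 - 27.7)^2 = 334.89
  (7 - 27.7)^2 = 428.49
  (18 - 27.7)^2 = 94.09
  (42 - 27.7)^2 = 204.49
Step 3: Sum of squared deviations = 2448.1
Step 4: Sample variance = 2448.1 / 9 = 272.0111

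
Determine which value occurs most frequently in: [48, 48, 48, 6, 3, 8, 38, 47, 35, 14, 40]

48

Step 1: Count the frequency of each value:
  3: appears 1 time(s)
  6: appears 1 time(s)
  8: appears 1 time(s)
  14: appears 1 time(s)
  35: appears 1 time(s)
  38: appears 1 time(s)
  40: appears 1 time(s)
  47: appears 1 time(s)
  48: appears 3 time(s)
Step 2: The value 48 appears most frequently (3 times).
Step 3: Mode = 48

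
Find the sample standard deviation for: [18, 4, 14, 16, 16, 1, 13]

6.5502

Step 1: Compute the mean: 11.7143
Step 2: Sum of squared deviations from the mean: 257.4286
Step 3: Sample variance = 257.4286 / 6 = 42.9048
Step 4: Standard deviation = sqrt(42.9048) = 6.5502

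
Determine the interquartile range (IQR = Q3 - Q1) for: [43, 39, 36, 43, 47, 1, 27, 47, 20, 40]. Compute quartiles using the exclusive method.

18.75

Step 1: Sort the data: [1, 20, 27, 36, 39, 40, 43, 43, 47, 47]
Step 2: n = 10
Step 3: Using the exclusive quartile method:
  Q1 = 25.25
  Q2 (median) = 39.5
  Q3 = 44
  IQR = Q3 - Q1 = 44 - 25.25 = 18.75
Step 4: IQR = 18.75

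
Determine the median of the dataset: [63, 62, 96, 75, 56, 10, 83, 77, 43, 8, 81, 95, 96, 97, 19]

75

Step 1: Sort the data in ascending order: [8, 10, 19, 43, 56, 62, 63, 75, 77, 81, 83, 95, 96, 96, 97]
Step 2: The number of values is n = 15.
Step 3: Since n is odd, the median is the middle value at position 8: 75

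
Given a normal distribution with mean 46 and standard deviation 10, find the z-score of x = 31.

-1.5

Step 1: Recall the z-score formula: z = (x - mu) / sigma
Step 2: Substitute values: z = (31 - 46) / 10
Step 3: z = -15 / 10 = -1.5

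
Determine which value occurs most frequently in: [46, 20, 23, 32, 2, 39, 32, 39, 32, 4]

32

Step 1: Count the frequency of each value:
  2: appears 1 time(s)
  4: appears 1 time(s)
  20: appears 1 time(s)
  23: appears 1 time(s)
  32: appears 3 time(s)
  39: appears 2 time(s)
  46: appears 1 time(s)
Step 2: The value 32 appears most frequently (3 times).
Step 3: Mode = 32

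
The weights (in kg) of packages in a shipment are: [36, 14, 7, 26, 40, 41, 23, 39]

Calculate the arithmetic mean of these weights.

28.25

Step 1: Sum all values: 36 + 14 + 7 + 26 + 40 + 41 + 23 + 39 = 226
Step 2: Count the number of values: n = 8
Step 3: Mean = sum / n = 226 / 8 = 28.25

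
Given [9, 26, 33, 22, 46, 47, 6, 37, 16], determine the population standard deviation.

14.177

Step 1: Compute the mean: 26.8889
Step 2: Sum of squared deviations from the mean: 1808.8889
Step 3: Population variance = 1808.8889 / 9 = 200.9877
Step 4: Standard deviation = sqrt(200.9877) = 14.177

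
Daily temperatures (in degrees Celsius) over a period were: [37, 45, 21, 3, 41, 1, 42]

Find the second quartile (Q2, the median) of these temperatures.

37

Step 1: Sort the data: [1, 3, 21, 37, 41, 42, 45]
Step 2: n = 7
Step 3: Q2 is the median. Since n is odd, it is the middle value at position 4: 37
Step 4: Q2 = 37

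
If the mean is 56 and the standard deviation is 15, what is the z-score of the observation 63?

0.4667

Step 1: Recall the z-score formula: z = (x - mu) / sigma
Step 2: Substitute values: z = (63 - 56) / 15
Step 3: z = 7 / 15 = 0.4667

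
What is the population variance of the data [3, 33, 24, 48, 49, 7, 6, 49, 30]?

319.5556

Step 1: Compute the mean: (3 + 33 + 24 + 48 + 49 + 7 + 6 + 49 + 30) / 9 = 27.6667
Step 2: Compute squared deviations from the mean:
  (3 - 27.6667)^2 = 608.4444
  (33 - 27.6667)^2 = 28.4444
  (24 - 27.6667)^2 = 13.4444
  (48 - 27.6667)^2 = 413.4444
  (49 - 27.6667)^2 = 455.1111
  (7 - 27.6667)^2 = 427.1111
  (6 - 27.6667)^2 = 469.4444
  (49 - 27.6667)^2 = 455.1111
  (30 - 27.6667)^2 = 5.4444
Step 3: Sum of squared deviations = 2876
Step 4: Population variance = 2876 / 9 = 319.5556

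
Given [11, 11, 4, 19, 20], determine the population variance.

34.8

Step 1: Compute the mean: (11 + 11 + 4 + 19 + 20) / 5 = 13
Step 2: Compute squared deviations from the mean:
  (11 - 13)^2 = 4
  (11 - 13)^2 = 4
  (4 - 13)^2 = 81
  (19 - 13)^2 = 36
  (20 - 13)^2 = 49
Step 3: Sum of squared deviations = 174
Step 4: Population variance = 174 / 5 = 34.8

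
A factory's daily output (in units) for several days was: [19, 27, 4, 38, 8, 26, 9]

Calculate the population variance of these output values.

131.3469

Step 1: Compute the mean: (19 + 27 + 4 + 38 + 8 + 26 + 9) / 7 = 18.7143
Step 2: Compute squared deviations from the mean:
  (19 - 18.7143)^2 = 0.0816
  (27 - 18.7143)^2 = 68.6531
  (4 - 18.7143)^2 = 216.5102
  (38 - 18.7143)^2 = 371.9388
  (8 - 18.7143)^2 = 114.7959
  (26 - 18.7143)^2 = 53.0816
  (9 - 18.7143)^2 = 94.3673
Step 3: Sum of squared deviations = 919.4286
Step 4: Population variance = 919.4286 / 7 = 131.3469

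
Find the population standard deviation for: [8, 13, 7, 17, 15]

3.8987

Step 1: Compute the mean: 12
Step 2: Sum of squared deviations from the mean: 76
Step 3: Population variance = 76 / 5 = 15.2
Step 4: Standard deviation = sqrt(15.2) = 3.8987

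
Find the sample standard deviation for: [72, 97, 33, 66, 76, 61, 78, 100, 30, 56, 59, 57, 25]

23.3466

Step 1: Compute the mean: 62.3077
Step 2: Sum of squared deviations from the mean: 6540.7692
Step 3: Sample variance = 6540.7692 / 12 = 545.0641
Step 4: Standard deviation = sqrt(545.0641) = 23.3466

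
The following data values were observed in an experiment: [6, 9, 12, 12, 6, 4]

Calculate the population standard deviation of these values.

3.0777

Step 1: Compute the mean: 8.1667
Step 2: Sum of squared deviations from the mean: 56.8333
Step 3: Population variance = 56.8333 / 6 = 9.4722
Step 4: Standard deviation = sqrt(9.4722) = 3.0777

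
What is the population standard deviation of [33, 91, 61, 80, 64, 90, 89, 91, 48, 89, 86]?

19.2689

Step 1: Compute the mean: 74.7273
Step 2: Sum of squared deviations from the mean: 4084.1818
Step 3: Population variance = 4084.1818 / 11 = 371.2893
Step 4: Standard deviation = sqrt(371.2893) = 19.2689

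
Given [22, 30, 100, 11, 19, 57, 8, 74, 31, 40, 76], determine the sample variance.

908.0727

Step 1: Compute the mean: (22 + 30 + 100 + 11 + 19 + 57 + 8 + 74 + 31 + 40 + 76) / 11 = 42.5455
Step 2: Compute squared deviations from the mean:
  (22 - 42.5455)^2 = 422.1157
  (30 - 42.5455)^2 = 157.3884
  (100 - 42.5455)^2 = 3301.0248
  (11 - 42.5455)^2 = 995.1157
  (19 - 42.5455)^2 = 554.3884
  (57 - 42.5455)^2 = 208.9339
  (8 - 42.5455)^2 = 1193.3884
  (74 - 42.5455)^2 = 989.3884
  (31 - 42.5455)^2 = 133.2975
  (40 - 42.5455)^2 = 6.4793
  (76 - 42.5455)^2 = 1119.2066
Step 3: Sum of squared deviations = 9080.7273
Step 4: Sample variance = 9080.7273 / 10 = 908.0727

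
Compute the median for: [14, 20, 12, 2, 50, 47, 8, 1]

13

Step 1: Sort the data in ascending order: [1, 2, 8, 12, 14, 20, 47, 50]
Step 2: The number of values is n = 8.
Step 3: Since n is even, the median is the average of positions 4 and 5:
  Median = (12 + 14) / 2 = 13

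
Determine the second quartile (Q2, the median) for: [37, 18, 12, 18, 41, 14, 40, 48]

27.5

Step 1: Sort the data: [12, 14, 18, 18, 37, 40, 41, 48]
Step 2: n = 8
Step 3: Q2 is the median. Since n is even, it is the average of the values at positions 4 and 5:
  Q2 = (18 + 37) / 2 = 27.5
Step 4: Q2 = 27.5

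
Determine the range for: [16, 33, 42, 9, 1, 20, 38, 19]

41

Step 1: Identify the maximum value: max = 42
Step 2: Identify the minimum value: min = 1
Step 3: Range = max - min = 42 - 1 = 41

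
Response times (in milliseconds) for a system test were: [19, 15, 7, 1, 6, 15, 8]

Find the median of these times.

8

Step 1: Sort the data in ascending order: [1, 6, 7, 8, 15, 15, 19]
Step 2: The number of values is n = 7.
Step 3: Since n is odd, the median is the middle value at position 4: 8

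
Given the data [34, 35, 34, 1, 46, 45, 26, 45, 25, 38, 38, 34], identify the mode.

34

Step 1: Count the frequency of each value:
  1: appears 1 time(s)
  25: appears 1 time(s)
  26: appears 1 time(s)
  34: appears 3 time(s)
  35: appears 1 time(s)
  38: appears 2 time(s)
  45: appears 2 time(s)
  46: appears 1 time(s)
Step 2: The value 34 appears most frequently (3 times).
Step 3: Mode = 34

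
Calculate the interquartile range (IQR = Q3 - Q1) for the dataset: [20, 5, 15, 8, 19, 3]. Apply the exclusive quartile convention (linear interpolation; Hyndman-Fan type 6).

14.75

Step 1: Sort the data: [3, 5, 8, 15, 19, 20]
Step 2: n = 6
Step 3: Using the exclusive quartile method:
  Q1 = 4.5
  Q2 (median) = 11.5
  Q3 = 19.25
  IQR = Q3 - Q1 = 19.25 - 4.5 = 14.75
Step 4: IQR = 14.75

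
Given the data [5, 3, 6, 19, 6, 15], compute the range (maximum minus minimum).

16

Step 1: Identify the maximum value: max = 19
Step 2: Identify the minimum value: min = 3
Step 3: Range = max - min = 19 - 3 = 16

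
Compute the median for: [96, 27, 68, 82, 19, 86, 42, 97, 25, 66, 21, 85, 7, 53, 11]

53

Step 1: Sort the data in ascending order: [7, 11, 19, 21, 25, 27, 42, 53, 66, 68, 82, 85, 86, 96, 97]
Step 2: The number of values is n = 15.
Step 3: Since n is odd, the median is the middle value at position 8: 53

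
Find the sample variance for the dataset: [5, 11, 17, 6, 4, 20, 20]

50.4762

Step 1: Compute the mean: (5 + 11 + 17 + 6 + 4 + 20 + 20) / 7 = 11.8571
Step 2: Compute squared deviations from the mean:
  (5 - 11.8571)^2 = 47.0204
  (11 - 11.8571)^2 = 0.7347
  (17 - 11.8571)^2 = 26.449
  (6 - 11.8571)^2 = 34.3061
  (4 - 11.8571)^2 = 61.7347
  (20 - 11.8571)^2 = 66.3061
  (20 - 11.8571)^2 = 66.3061
Step 3: Sum of squared deviations = 302.8571
Step 4: Sample variance = 302.8571 / 6 = 50.4762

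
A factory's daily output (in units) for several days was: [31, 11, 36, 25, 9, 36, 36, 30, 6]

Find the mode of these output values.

36

Step 1: Count the frequency of each value:
  6: appears 1 time(s)
  9: appears 1 time(s)
  11: appears 1 time(s)
  25: appears 1 time(s)
  30: appears 1 time(s)
  31: appears 1 time(s)
  36: appears 3 time(s)
Step 2: The value 36 appears most frequently (3 times).
Step 3: Mode = 36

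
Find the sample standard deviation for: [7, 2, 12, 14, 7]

4.7223

Step 1: Compute the mean: 8.4
Step 2: Sum of squared deviations from the mean: 89.2
Step 3: Sample variance = 89.2 / 4 = 22.3
Step 4: Standard deviation = sqrt(22.3) = 4.7223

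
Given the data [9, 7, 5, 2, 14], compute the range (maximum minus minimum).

12

Step 1: Identify the maximum value: max = 14
Step 2: Identify the minimum value: min = 2
Step 3: Range = max - min = 14 - 2 = 12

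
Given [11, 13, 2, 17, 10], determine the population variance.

24.24

Step 1: Compute the mean: (11 + 13 + 2 + 17 + 10) / 5 = 10.6
Step 2: Compute squared deviations from the mean:
  (11 - 10.6)^2 = 0.16
  (13 - 10.6)^2 = 5.76
  (2 - 10.6)^2 = 73.96
  (17 - 10.6)^2 = 40.96
  (10 - 10.6)^2 = 0.36
Step 3: Sum of squared deviations = 121.2
Step 4: Population variance = 121.2 / 5 = 24.24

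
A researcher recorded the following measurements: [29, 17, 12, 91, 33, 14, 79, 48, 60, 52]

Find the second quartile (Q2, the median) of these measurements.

40.5

Step 1: Sort the data: [12, 14, 17, 29, 33, 48, 52, 60, 79, 91]
Step 2: n = 10
Step 3: Q2 is the median. Since n is even, it is the average of the values at positions 5 and 6:
  Q2 = (33 + 48) / 2 = 40.5
Step 4: Q2 = 40.5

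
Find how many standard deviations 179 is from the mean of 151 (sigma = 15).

1.8667

Step 1: Recall the z-score formula: z = (x - mu) / sigma
Step 2: Substitute values: z = (179 - 151) / 15
Step 3: z = 28 / 15 = 1.8667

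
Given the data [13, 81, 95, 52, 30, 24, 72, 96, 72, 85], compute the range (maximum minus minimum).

83

Step 1: Identify the maximum value: max = 96
Step 2: Identify the minimum value: min = 13
Step 3: Range = max - min = 96 - 13 = 83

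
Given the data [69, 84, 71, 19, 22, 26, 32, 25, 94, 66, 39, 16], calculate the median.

35.5

Step 1: Sort the data in ascending order: [16, 19, 22, 25, 26, 32, 39, 66, 69, 71, 84, 94]
Step 2: The number of values is n = 12.
Step 3: Since n is even, the median is the average of positions 6 and 7:
  Median = (32 + 39) / 2 = 35.5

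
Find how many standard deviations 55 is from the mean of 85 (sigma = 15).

-2

Step 1: Recall the z-score formula: z = (x - mu) / sigma
Step 2: Substitute values: z = (55 - 85) / 15
Step 3: z = -30 / 15 = -2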